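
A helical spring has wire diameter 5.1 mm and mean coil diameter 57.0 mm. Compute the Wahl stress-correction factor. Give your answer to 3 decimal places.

C = D/d = 57.0/5.1 = 11.1765
K_W = (4C−1)/(4C−4) + 0.615/C = 43.706/40.706 + 0.0550 = 1.1287

1.129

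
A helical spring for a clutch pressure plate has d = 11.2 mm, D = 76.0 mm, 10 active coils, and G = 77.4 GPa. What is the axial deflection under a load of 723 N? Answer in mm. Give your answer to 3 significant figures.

20.8 mm

k = Gd⁴/(8D³N_a) = (77.4×10³)(11.2⁴)/(8·76.0³·10) = 34.68 N/mm
δ = F/k = 723 / 34.68 = 20.848 mm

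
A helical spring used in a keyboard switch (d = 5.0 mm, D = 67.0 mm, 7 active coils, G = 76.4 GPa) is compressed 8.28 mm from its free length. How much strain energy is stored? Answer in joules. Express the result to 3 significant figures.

k = Gd⁴/(8D³N_a) = (76.4×10³)(5.0⁴)/(8·67.0³·7) = 2.8351 N/mm
U = ½kδ² = 0.5 × 2.8351 × 8.28² = 97.183 N·mm = 0.097183 J

0.0972 J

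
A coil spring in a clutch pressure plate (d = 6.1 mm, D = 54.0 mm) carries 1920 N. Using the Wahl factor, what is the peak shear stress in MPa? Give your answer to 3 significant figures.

Spring index C = D/d = 54.0/6.1 = 8.8525
K_W = (4C−1)/(4C−4) + 0.615/C = 34.410/31.410 + 0.0695 = 1.1650
τ₀ = 8FD/(πd³) = 8·1920·54.0/(π·6.1³) = 829440/713.08 = 1163.2 MPa
τ_max = K·τ₀ = 1.1650 × 1163.2 = 1355.1 MPa

1360 MPa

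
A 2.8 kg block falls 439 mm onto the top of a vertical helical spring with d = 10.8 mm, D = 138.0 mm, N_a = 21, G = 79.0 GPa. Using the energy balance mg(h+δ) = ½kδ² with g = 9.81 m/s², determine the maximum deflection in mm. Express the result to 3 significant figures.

111 mm

k = Gd⁴/(8D³N_a) = (79.0×10³)(10.8⁴)/(8·138.0³·21) = 2.4343 N/mm
W = mg = 2.8 × 9.81 = 27.468 N
½kδ² − Wδ − Wh = 0 → δ = (W + √(W² + 2kWh))/k
δ = (27.468 + √(754.49 + 58708))/2.4343 = (27.468 + 243.85)/2.4343 = 111.46 mm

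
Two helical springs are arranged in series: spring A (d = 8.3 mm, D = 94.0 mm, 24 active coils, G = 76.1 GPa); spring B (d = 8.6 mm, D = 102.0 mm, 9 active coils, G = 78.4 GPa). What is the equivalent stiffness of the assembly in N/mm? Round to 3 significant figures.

1.61 N/mm

k_A = Gd⁴/(8D³N_a) = (76.1×10³)(8.3⁴)/(8·94.0³·24) = 2.2647 N/mm
k_B = Gd⁴/(8D³N_a) = (78.4×10³)(8.6⁴)/(8·102.0³·9) = 5.6128 N/mm
Series: 1/k_eq = 1/2.2647 + 1/5.6128 = 0.61972; k_eq = 1.6136 N/mm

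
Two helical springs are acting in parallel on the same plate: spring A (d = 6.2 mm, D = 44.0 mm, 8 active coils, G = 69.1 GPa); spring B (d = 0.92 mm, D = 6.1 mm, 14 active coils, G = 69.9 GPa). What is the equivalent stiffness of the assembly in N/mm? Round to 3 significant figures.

20.7 N/mm

k_A = Gd⁴/(8D³N_a) = (69.1×10³)(6.2⁴)/(8·44.0³·8) = 18.729 N/mm
k_B = Gd⁴/(8D³N_a) = (69.9×10³)(0.92⁴)/(8·6.1³·14) = 1.9698 N/mm
Parallel: k_eq = 18.729 + 1.9698 = 20.698 N/mm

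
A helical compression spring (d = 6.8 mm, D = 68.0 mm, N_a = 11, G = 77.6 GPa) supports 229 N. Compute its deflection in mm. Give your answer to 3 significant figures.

38.2 mm

k = Gd⁴/(8D³N_a) = (77.6×10³)(6.8⁴)/(8·68.0³·11) = 5.9964 N/mm
δ = F/k = 229 / 5.9964 = 38.19 mm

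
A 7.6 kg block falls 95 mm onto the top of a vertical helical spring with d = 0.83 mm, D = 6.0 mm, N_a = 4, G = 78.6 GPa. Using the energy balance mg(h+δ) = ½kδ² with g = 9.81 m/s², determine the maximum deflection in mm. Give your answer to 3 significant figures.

k = Gd⁴/(8D³N_a) = (78.6×10³)(0.83⁴)/(8·6.0³·4) = 5.3967 N/mm
W = mg = 7.6 × 9.81 = 74.556 N
½kδ² − Wδ − Wh = 0 → δ = (W + √(W² + 2kWh))/k
δ = (74.556 + √(5558.6 + 76448.2))/5.3967 = (74.556 + 286.37)/5.3967 = 66.878 mm

66.9 mm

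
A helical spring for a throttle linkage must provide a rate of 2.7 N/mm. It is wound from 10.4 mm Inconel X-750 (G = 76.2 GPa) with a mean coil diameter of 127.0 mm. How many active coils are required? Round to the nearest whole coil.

N_a = Gd⁴/(8D³k) = (76.2×10³ × 10.4⁴)/(8 × 127.0³ × 2.7)
    = 8.91432e+08 / 4.42451e+07 = 20.15 → 20 coils

20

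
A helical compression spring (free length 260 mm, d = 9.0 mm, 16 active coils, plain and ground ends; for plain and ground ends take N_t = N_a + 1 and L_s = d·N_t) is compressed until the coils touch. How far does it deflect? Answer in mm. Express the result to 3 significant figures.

N_t = 17; L_s = 9.0·17 = 153 mm
δ_solid = L₀ − L_s = 260 − 153 = 107 mm

107 mm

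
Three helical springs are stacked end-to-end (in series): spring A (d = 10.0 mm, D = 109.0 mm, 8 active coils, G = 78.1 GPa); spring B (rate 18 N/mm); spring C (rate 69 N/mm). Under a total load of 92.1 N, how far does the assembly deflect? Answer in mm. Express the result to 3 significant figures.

16.2 mm

k_A = Gd⁴/(8D³N_a) = (78.1×10³)(10.0⁴)/(8·109.0³·8) = 9.4231 N/mm
Series: 1/k_eq = 1/9.4231 + 1/18 + 1/69 = 0.17617; k_eq = 5.6763 N/mm
δ = F/k_eq = 92.1/5.6763 = 16.225 mm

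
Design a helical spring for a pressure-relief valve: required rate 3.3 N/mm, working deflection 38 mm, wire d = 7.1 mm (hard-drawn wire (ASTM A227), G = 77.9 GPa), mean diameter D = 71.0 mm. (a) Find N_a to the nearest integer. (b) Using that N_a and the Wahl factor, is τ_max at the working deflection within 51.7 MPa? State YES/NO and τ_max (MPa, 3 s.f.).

(a) 21 coils; (b) NO, τ_max = 72.3 MPa

N_a = Gd⁴/(8D³k) = (77.9×10³)(7.1⁴)/(8·71.0³·3.3) = 20.95 → N_a = 21
Actual rate k = Gd⁴/(8D³·21) = 3.2922 N/mm
Working load F = kδ = 3.2922·38 = 125.1 N
C = 71.0/7.1 = 10.0000; K_W = (4C−1)/(4C−4)+0.615/C = 1.1448
τ_max = K_W·8FD/(πd³) = 1.1448·63.197 = 72.35 MPa
τ_max > 51.7 MPa → exceeds allowable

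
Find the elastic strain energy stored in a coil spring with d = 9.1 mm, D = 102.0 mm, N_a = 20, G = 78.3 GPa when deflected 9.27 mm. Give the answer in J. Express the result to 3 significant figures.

0.136 J

k = Gd⁴/(8D³N_a) = (78.3×10³)(9.1⁴)/(8·102.0³·20) = 3.1623 N/mm
U = ½kδ² = 0.5 × 3.1623 × 9.27² = 135.87 N·mm = 0.13587 J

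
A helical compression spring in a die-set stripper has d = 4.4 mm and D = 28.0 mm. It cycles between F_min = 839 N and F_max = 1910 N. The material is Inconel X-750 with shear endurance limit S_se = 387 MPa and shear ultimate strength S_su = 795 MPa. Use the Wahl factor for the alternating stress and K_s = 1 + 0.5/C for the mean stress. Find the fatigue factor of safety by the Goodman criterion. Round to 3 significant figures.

0.334

C = D/d = 28.0/4.4 = 6.3636; K_W = (4C−1)/(4C−4)+0.615/C = 1.2365; K_s = 1+0.5/C = 1.0786
F_a = (F_max−F_min)/2 = 535.5 N; F_m = (F_max+F_min)/2 = 1374.5 N
τ_a = K_W·8F_aD/(πd³) = 1.2365 × 448.23 = 554.22 MPa
τ_m = K_s·8F_mD/(πd³) = 1.0786 × 1150.5 = 1240.9 MPa
Goodman: 1/n_f = τ_a/S_se + τ_m/S_su = 554.22/387 + 1240.9/795 = 1.43210 + 1.56087 = 2.993
n_f = 1/2.993 = 0.3341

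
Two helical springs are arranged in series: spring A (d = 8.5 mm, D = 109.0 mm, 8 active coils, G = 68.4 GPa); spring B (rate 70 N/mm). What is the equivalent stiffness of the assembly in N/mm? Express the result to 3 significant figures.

k_A = Gd⁴/(8D³N_a) = (68.4×10³)(8.5⁴)/(8·109.0³·8) = 4.308 N/mm
Series: 1/k_eq = 1/4.308 + 1/70 = 0.24641; k_eq = 4.0582 N/mm

4.06 N/mm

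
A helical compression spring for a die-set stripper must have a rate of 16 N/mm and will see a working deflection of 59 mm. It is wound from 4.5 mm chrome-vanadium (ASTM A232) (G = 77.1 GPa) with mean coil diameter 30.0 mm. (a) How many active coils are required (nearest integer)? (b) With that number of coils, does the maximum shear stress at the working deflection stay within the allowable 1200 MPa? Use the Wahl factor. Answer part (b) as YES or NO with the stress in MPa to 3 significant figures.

N_a = Gd⁴/(8D³k) = (77.1×10³)(4.5⁴)/(8·30.0³·16) = 9.148 → N_a = 9
Actual rate k = Gd⁴/(8D³·9) = 16.263 N/mm
Working load F = kδ = 16.263·59 = 959.53 N
C = 30.0/4.5 = 6.6667; K_W = (4C−1)/(4C−4)+0.615/C = 1.2246
τ_max = K_W·8FD/(πd³) = 1.2246·804.42 = 985.1 MPa
τ_max ≤ 1200 MPa → acceptable

(a) 9 coils; (b) YES, τ_max = 985 MPa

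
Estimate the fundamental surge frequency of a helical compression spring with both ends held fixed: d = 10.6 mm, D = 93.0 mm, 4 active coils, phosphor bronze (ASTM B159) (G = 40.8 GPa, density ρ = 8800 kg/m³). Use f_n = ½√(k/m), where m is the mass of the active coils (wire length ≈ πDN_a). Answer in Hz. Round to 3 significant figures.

74.2 Hz

k = Gd⁴/(8D³N_a) = (40.8×10³)(10.6⁴)/(8·93.0³·4) = 20.012 N/mm = 20012 N/m
Wire length L = πDN_a = π·93.0·4 = 1168.7 mm
m = ρ·(πd²/4)·L = 8800 × 88.247×10⁻⁶ m² × 1.1687 m = 0.90756 kg
f_n = ½√(k/m) = 0.5·√(20012/0.90756) = 0.5·√(22050) = 74.246 Hz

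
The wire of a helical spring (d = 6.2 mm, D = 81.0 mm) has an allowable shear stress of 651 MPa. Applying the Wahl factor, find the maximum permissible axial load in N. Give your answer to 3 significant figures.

C = D/d = 81.0/6.2 = 13.0645
K_W = (4C−1)/(4C−4) + 0.615/C = 51.258/48.258 + 0.0471 = 1.1092
τ_max = K·8FD/(πd³) → F_max = τ_allow·πd³/(8DK)
F_max = 651·π·6.2³/(8·81.0·1.1092) = 4.8742e+05/718.79 = 678.12 N

678 N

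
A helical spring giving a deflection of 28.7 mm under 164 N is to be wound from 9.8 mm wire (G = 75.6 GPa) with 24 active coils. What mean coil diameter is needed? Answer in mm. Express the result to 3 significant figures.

86.0 mm

Required rate k = F/δ = 164/28.7 = 5.7143 N/mm
D = (Gd⁴/(8N_a·k))^(1/3) = (75.6×10³·9.8⁴/(8·24·5.7143))^(1/3)
  = (635569)^(1/3) = 85.9781 mm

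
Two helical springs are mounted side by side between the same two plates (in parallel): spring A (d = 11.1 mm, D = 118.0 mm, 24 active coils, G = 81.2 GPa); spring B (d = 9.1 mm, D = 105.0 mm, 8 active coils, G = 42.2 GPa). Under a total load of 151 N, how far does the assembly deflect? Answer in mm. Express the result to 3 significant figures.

k_A = Gd⁴/(8D³N_a) = (81.2×10³)(11.1⁴)/(8·118.0³·24) = 3.9075 N/mm
k_B = Gd⁴/(8D³N_a) = (42.2×10³)(9.1⁴)/(8·105.0³·8) = 3.906 N/mm
Parallel: k_eq = 3.9075 + 3.906 = 7.8135 N/mm
δ = F/k_eq = 151/7.8135 = 19.326 mm

19.3 mm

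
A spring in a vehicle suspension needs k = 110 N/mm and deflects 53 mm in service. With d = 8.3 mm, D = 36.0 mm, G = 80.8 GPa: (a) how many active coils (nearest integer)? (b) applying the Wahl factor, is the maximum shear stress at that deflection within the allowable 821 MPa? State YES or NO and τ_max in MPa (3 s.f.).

N_a = Gd⁴/(8D³k) = (80.8×10³)(8.3⁴)/(8·36.0³·110) = 9.34 → N_a = 9
Actual rate k = Gd⁴/(8D³·9) = 114.15 N/mm
Working load F = kδ = 114.15·53 = 6050.1 N
C = 36.0/8.3 = 4.3373; K_W = (4C−1)/(4C−4)+0.615/C = 1.3665
τ_max = K_W·8FD/(πd³) = 1.3665·969.99 = 1325.5 MPa
τ_max > 821 MPa → exceeds allowable

(a) 9 coils; (b) NO, τ_max = 1330 MPa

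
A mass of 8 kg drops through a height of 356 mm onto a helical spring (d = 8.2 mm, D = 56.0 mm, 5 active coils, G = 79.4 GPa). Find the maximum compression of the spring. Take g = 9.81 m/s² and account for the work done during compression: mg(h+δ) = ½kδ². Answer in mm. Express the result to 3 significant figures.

k = Gd⁴/(8D³N_a) = (79.4×10³)(8.2⁴)/(8·56.0³·5) = 51.104 N/mm
W = mg = 8 × 9.81 = 78.48 N
½kδ² − Wδ − Wh = 0 → δ = (W + √(W² + 2kWh))/k
δ = (78.48 + √(6159.1 + 2.85556e+06))/51.104 = (78.48 + 1691.7)/51.104 = 34.638 mm

34.6 mm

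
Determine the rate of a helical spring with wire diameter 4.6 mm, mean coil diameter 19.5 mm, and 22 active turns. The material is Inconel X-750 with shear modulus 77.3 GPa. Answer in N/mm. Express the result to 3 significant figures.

k = Gd⁴/(8D³N_a) = (77.3×10³ × 4.6⁴) / (8 × 19.5³ × 22)
  = 3.46107e+07 / 1.30502e+06 = 26.521 N/mm

26.5 N/mm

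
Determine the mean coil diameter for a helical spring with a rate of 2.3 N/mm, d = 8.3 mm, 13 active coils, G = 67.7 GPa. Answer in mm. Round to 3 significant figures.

D = (Gd⁴/(8N_a·k))^(1/3) = (67.7×10³·8.3⁴/(8·13·2.3))^(1/3)
  = (1.3432e+06)^(1/3) = 110.3350 mm

110 mm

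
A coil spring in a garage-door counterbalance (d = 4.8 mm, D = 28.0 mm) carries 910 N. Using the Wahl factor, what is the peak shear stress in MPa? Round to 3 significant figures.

740 MPa

Spring index C = D/d = 28.0/4.8 = 5.8333
K_W = (4C−1)/(4C−4) + 0.615/C = 22.333/19.333 + 0.1054 = 1.2606
τ₀ = 8FD/(πd³) = 8·910·28.0/(π·4.8³) = 203840/347.44 = 586.7 MPa
τ_max = K·τ₀ = 1.2606 × 586.7 = 739.59 MPa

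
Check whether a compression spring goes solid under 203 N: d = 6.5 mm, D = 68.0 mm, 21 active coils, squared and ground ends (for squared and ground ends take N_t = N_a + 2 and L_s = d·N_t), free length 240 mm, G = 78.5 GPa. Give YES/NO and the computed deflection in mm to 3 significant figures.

NO, δ = 76.5 mm

k = Gd⁴/(8D³N_a) = (78.5×10³)(6.5⁴)/(8·68.0³·21) = 2.6527 N/mm
N_t = 23; L_s = 6.5·23 = 149.5 mm; δ_solid = L₀ − L_s = 240 − 149.5 = 90.5 mm
δ = F/k = 203/2.6527 = 76.526 mm
δ < δ_solid → spring does not go solid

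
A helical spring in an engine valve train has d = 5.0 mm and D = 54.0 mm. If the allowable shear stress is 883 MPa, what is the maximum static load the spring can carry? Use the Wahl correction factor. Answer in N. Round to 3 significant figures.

708 N

C = D/d = 54.0/5.0 = 10.8000
K_W = (4C−1)/(4C−4) + 0.615/C = 42.200/39.200 + 0.0569 = 1.1335
τ_max = K·8FD/(πd³) → F_max = τ_allow·πd³/(8DK)
F_max = 883·π·5.0³/(8·54.0·1.1335) = 3.4675e+05/489.66 = 708.15 N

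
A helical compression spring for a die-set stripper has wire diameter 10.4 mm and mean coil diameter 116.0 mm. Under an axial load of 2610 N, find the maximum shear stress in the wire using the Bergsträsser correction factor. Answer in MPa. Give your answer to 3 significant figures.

Spring index C = D/d = 116.0/10.4 = 11.1538
K_B = (4C+2)/(4C−3) = 46.615/41.615 = 1.1201
τ₀ = 8FD/(πd³) = 8·2610·116.0/(π·10.4³) = 2.42208e+06/3533.9 = 685.39 MPa
τ_max = K·τ₀ = 1.1201 × 685.39 = 767.74 MPa

768 MPa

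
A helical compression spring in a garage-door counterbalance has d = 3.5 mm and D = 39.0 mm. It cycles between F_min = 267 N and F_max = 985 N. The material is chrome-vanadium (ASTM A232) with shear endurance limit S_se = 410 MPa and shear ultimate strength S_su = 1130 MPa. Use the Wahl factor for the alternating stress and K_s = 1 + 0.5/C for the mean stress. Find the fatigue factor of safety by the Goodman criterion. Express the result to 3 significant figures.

C = D/d = 39.0/3.5 = 11.1429; K_W = (4C−1)/(4C−4)+0.615/C = 1.1291; K_s = 1+0.5/C = 1.0449
F_a = (F_max−F_min)/2 = 359 N; F_m = (F_max+F_min)/2 = 626 N
τ_a = K_W·8F_aD/(πd³) = 1.1291 × 831.56 = 938.95 MPa
τ_m = K_s·8F_mD/(πd³) = 1.0449 × 1450 = 1515.1 MPa
Goodman: 1/n_f = τ_a/S_se + τ_m/S_su = 938.95/410 + 1515.1/1130 = 2.29012 + 1.34079 = 3.6309
n_f = 1/3.6309 = 0.2754

0.275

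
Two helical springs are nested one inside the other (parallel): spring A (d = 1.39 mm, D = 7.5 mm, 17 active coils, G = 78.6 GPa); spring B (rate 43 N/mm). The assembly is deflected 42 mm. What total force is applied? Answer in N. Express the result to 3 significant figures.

k_A = Gd⁴/(8D³N_a) = (78.6×10³)(1.39⁴)/(8·7.5³·17) = 5.114 N/mm
Parallel: k_eq = 5.114 + 43 = 48.114 N/mm
F = k_eq·δ = 48.114·42 = 2020.8 N

2020 N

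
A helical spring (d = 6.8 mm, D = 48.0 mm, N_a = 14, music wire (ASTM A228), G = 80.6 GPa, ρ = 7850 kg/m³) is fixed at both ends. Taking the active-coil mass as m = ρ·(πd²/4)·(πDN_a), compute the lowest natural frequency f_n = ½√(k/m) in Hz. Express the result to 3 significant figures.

k = Gd⁴/(8D³N_a) = (80.6×10³)(6.8⁴)/(8·48.0³·14) = 13.913 N/mm = 13913 N/m
Wire length L = πDN_a = π·48.0·14 = 2111.2 mm
m = ρ·(πd²/4)·L = 7850 × 36.317×10⁻⁶ m² × 2.1112 m = 0.60186 kg
f_n = ½√(k/m) = 0.5·√(13913/0.60186) = 0.5·√(23117) = 76.021 Hz

76.0 Hz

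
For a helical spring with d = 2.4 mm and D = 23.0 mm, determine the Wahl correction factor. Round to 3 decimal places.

C = D/d = 23.0/2.4 = 9.5833
K_W = (4C−1)/(4C−4) + 0.615/C = 37.333/34.333 + 0.0642 = 1.1516

1.152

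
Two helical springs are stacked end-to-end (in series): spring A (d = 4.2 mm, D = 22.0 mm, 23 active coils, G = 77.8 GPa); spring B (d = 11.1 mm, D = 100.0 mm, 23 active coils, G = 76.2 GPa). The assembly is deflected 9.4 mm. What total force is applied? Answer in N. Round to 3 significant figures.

k_A = Gd⁴/(8D³N_a) = (77.8×10³)(4.2⁴)/(8·22.0³·23) = 12.356 N/mm
k_B = Gd⁴/(8D³N_a) = (76.2×10³)(11.1⁴)/(8·100.0³·23) = 6.2868 N/mm
Series: 1/k_eq = 1/12.356 + 1/6.2868 = 0.23999; k_eq = 4.1668 N/mm
F = k_eq·δ = 4.1668·9.4 = 39.168 N

39.2 N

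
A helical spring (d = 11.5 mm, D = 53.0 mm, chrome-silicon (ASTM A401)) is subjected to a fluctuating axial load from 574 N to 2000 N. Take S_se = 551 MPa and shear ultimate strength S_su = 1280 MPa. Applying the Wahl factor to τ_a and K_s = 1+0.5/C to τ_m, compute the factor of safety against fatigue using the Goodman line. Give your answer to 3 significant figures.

C = D/d = 53.0/11.5 = 4.6087; K_W = (4C−1)/(4C−4)+0.615/C = 1.3413; K_s = 1+0.5/C = 1.1085
F_a = (F_max−F_min)/2 = 713 N; F_m = (F_max+F_min)/2 = 1287 N
τ_a = K_W·8F_aD/(πd³) = 1.3413 × 63.272 = 84.865 MPa
τ_m = K_s·8F_mD/(πd³) = 1.1085 × 114.21 = 126.6 MPa
Goodman: 1/n_f = τ_a/S_se + τ_m/S_su = 84.865/551 + 126.6/1280 = 0.15402 + 0.09891 = 0.25293
n_f = 1/0.25293 = 3.954

3.95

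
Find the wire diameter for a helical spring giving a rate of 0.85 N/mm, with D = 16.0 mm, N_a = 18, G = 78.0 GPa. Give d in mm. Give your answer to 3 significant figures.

d = (8D³N_a·k / G)^(1/4) = (8·16.0³·18·0.85 / (78.0×10³))^0.25
  = (6.4276)^0.25 = 1.5923 mm

1.59 mm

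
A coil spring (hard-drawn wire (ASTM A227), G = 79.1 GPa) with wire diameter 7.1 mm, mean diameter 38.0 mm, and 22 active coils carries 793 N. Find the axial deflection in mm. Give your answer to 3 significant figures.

k = Gd⁴/(8D³N_a) = (79.1×10³)(7.1⁴)/(8·38.0³·22) = 20.814 N/mm
δ = F/k = 793 / 20.814 = 38.1 mm

38.1 mm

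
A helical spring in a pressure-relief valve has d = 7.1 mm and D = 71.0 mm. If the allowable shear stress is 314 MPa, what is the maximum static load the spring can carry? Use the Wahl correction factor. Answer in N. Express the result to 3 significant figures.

C = D/d = 71.0/7.1 = 10.0000
K_W = (4C−1)/(4C−4) + 0.615/C = 39.000/36.000 + 0.0615 = 1.1448
τ_max = K·8FD/(πd³) → F_max = τ_allow·πd³/(8DK)
F_max = 314·π·7.1³/(8·71.0·1.1448) = 3.5306e+05/650.27 = 542.96 N

543 N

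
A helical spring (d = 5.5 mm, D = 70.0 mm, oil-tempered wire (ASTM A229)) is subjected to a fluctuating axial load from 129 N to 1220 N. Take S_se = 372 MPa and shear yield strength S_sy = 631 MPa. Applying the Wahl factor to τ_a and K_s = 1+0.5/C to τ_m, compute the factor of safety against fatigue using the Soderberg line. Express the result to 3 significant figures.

0.340

C = D/d = 70.0/5.5 = 12.7273; K_W = (4C−1)/(4C−4)+0.615/C = 1.1123; K_s = 1+0.5/C = 1.0393
F_a = (F_max−F_min)/2 = 545.5 N; F_m = (F_max+F_min)/2 = 674.5 N
τ_a = K_W·8F_aD/(πd³) = 1.1123 × 584.45 = 650.07 MPa
τ_m = K_s·8F_mD/(πd³) = 1.0393 × 722.66 = 751.05 MPa
Soderberg: 1/n_f = τ_a/S_se + τ_m/S_sy = 650.07/372 + 751.05/631 = 1.74749 + 1.19025 = 2.9377
n_f = 1/2.9377 = 0.3404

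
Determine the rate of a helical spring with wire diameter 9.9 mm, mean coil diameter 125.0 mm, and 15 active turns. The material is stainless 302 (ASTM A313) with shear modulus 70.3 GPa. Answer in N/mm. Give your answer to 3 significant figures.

k = Gd⁴/(8D³N_a) = (70.3×10³ × 9.9⁴) / (8 × 125.0³ × 15)
  = 6.75299e+08 / 2.34375e+08 = 2.8813 N/mm

2.88 N/mm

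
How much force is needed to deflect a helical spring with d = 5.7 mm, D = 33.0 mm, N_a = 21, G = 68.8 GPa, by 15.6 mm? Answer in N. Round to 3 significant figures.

188 N

k = Gd⁴/(8D³N_a) = (68.8×10³)(5.7⁴)/(8·33.0³·21) = 12.029 N/mm
F = k·δ = 12.029 × 15.6 = 187.66 N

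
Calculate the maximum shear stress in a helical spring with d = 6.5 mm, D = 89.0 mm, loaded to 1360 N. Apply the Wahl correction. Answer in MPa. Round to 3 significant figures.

1240 MPa

Spring index C = D/d = 89.0/6.5 = 13.6923
K_W = (4C−1)/(4C−4) + 0.615/C = 53.769/50.769 + 0.0449 = 1.1040
τ₀ = 8FD/(πd³) = 8·1360·89.0/(π·6.5³) = 968320/862.76 = 1122.4 MPa
τ_max = K·τ₀ = 1.1040 × 1122.4 = 1239.1 MPa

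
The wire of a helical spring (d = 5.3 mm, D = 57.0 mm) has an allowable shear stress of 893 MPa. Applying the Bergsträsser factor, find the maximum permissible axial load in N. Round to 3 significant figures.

C = D/d = 57.0/5.3 = 10.7547
K_B = (4C+2)/(4C−3) = 45.019/40.019 = 1.1249
τ_max = K·8FD/(πd³) → F_max = τ_allow·πd³/(8DK)
F_max = 893·π·5.3³/(8·57.0·1.1249) = 4.1767e+05/512.97 = 814.21 N

814 N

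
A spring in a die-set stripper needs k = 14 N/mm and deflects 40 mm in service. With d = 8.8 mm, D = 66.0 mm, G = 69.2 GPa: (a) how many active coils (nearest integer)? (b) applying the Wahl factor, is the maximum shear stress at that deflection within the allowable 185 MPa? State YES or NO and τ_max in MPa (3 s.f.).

(a) 13 coils; (b) YES, τ_max = 164 MPa

N_a = Gd⁴/(8D³k) = (69.2×10³)(8.8⁴)/(8·66.0³·14) = 12.89 → N_a = 13
Actual rate k = Gd⁴/(8D³·13) = 13.879 N/mm
Working load F = kδ = 13.879·40 = 555.18 N
C = 66.0/8.8 = 7.5000; K_W = (4C−1)/(4C−4)+0.615/C = 1.1974
τ_max = K_W·8FD/(πd³) = 1.1974·136.92 = 163.95 MPa
τ_max ≤ 185 MPa → acceptable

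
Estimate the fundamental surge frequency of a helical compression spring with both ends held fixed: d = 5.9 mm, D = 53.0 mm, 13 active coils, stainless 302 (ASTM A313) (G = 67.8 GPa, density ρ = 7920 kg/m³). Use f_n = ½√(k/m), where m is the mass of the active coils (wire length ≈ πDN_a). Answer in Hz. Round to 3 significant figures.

53.2 Hz

k = Gd⁴/(8D³N_a) = (67.8×10³)(5.9⁴)/(8·53.0³·13) = 5.3061 N/mm = 5306.1 N/m
Wire length L = πDN_a = π·53.0·13 = 2164.6 mm
m = ρ·(πd²/4)·L = 7920 × 27.34×10⁻⁶ m² × 2.1646 m = 0.46869 kg
f_n = ½√(k/m) = 0.5·√(5306.1/0.46869) = 0.5·√(11321) = 53.2 Hz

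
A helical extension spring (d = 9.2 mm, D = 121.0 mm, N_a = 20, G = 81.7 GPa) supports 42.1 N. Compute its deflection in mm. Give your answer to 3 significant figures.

20.4 mm

k = Gd⁴/(8D³N_a) = (81.7×10³)(9.2⁴)/(8·121.0³·20) = 2.0649 N/mm
δ = F/k = 42.1 / 2.0649 = 20.388 mm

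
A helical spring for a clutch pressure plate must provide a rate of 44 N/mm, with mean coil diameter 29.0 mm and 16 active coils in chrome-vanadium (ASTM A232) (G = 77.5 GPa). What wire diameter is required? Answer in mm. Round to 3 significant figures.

d = (8D³N_a·k / G)^(1/4) = (8·29.0³·16·44 / (77.5×10³))^0.25
  = (1772.4)^0.25 = 6.4884 mm

6.49 mm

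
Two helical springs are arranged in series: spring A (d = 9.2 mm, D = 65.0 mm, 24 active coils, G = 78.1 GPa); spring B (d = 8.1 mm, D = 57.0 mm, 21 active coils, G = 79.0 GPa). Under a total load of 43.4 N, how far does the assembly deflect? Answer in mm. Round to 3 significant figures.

k_A = Gd⁴/(8D³N_a) = (78.1×10³)(9.2⁴)/(8·65.0³·24) = 10.611 N/mm
k_B = Gd⁴/(8D³N_a) = (79.0×10³)(8.1⁴)/(8·57.0³·21) = 10.93 N/mm
Series: 1/k_eq = 1/10.611 + 1/10.93 = 0.18573; k_eq = 5.3842 N/mm
δ = F/k_eq = 43.4/5.3842 = 8.0607 mm

8.06 mm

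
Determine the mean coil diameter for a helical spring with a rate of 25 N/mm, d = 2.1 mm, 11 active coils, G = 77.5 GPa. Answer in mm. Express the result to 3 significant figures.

D = (Gd⁴/(8N_a·k))^(1/3) = (77.5×10³·2.1⁴/(8·11·25))^(1/3)
  = (685.104)^(1/3) = 8.8156 mm

8.82 mm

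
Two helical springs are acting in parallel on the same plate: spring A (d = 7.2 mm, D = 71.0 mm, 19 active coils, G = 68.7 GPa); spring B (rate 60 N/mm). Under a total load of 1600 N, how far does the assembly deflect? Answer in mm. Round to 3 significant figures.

25.2 mm

k_A = Gd⁴/(8D³N_a) = (68.7×10³)(7.2⁴)/(8·71.0³·19) = 3.3937 N/mm
Parallel: k_eq = 3.3937 + 60 = 63.394 N/mm
δ = F/k_eq = 1600/63.394 = 25.239 mm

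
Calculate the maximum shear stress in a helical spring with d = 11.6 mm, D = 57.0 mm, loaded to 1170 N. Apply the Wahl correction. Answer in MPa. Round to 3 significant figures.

143 MPa

Spring index C = D/d = 57.0/11.6 = 4.9138
K_W = (4C−1)/(4C−4) + 0.615/C = 18.655/15.655 + 0.1252 = 1.3168
τ₀ = 8FD/(πd³) = 8·1170·57.0/(π·11.6³) = 533520/4903.7 = 108.8 MPa
τ_max = K·τ₀ = 1.3168 × 108.8 = 143.27 MPa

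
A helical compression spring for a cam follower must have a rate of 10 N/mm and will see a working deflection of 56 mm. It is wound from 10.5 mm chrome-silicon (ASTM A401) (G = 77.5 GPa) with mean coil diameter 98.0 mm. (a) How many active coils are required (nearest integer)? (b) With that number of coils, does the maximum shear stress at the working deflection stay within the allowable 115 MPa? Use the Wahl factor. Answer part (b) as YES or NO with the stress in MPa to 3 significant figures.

(a) 13 coils; (b) NO, τ_max = 134 MPa

N_a = Gd⁴/(8D³k) = (77.5×10³)(10.5⁴)/(8·98.0³·10) = 12.51 → N_a = 13
Actual rate k = Gd⁴/(8D³·13) = 9.6238 N/mm
Working load F = kδ = 9.6238·56 = 538.93 N
C = 98.0/10.5 = 9.3333; K_W = (4C−1)/(4C−4)+0.615/C = 1.1559
τ_max = K_W·8FD/(πd³) = 1.1559·116.18 = 134.29 MPa
τ_max > 115 MPa → exceeds allowable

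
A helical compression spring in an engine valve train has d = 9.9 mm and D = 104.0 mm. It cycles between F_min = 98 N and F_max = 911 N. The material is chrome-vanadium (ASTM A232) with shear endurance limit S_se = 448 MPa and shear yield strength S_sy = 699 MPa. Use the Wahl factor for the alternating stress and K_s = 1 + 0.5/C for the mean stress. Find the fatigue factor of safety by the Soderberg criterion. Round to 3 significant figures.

2.05

C = D/d = 104.0/9.9 = 10.5051; K_W = (4C−1)/(4C−4)+0.615/C = 1.1374; K_s = 1+0.5/C = 1.0476
F_a = (F_max−F_min)/2 = 406.5 N; F_m = (F_max+F_min)/2 = 504.5 N
τ_a = K_W·8F_aD/(πd³) = 1.1374 × 110.95 = 126.2 MPa
τ_m = K_s·8F_mD/(πd³) = 1.0476 × 137.7 = 144.25 MPa
Soderberg: 1/n_f = τ_a/S_se + τ_m/S_sy = 126.2/448 + 144.25/699 = 0.28170 + 0.20637 = 0.48807
n_f = 1/0.48807 = 2.049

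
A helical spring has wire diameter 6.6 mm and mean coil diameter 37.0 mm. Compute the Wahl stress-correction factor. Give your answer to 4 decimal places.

C = D/d = 37.0/6.6 = 5.6061
K_W = (4C−1)/(4C−4) + 0.615/C = 21.424/18.424 + 0.1097 = 1.2725

1.2725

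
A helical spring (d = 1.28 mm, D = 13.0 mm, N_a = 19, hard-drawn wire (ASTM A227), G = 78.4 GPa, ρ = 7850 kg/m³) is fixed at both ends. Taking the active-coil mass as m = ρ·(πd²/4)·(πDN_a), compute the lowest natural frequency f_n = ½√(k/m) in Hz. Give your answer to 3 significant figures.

142 Hz

k = Gd⁴/(8D³N_a) = (78.4×10³)(1.28⁴)/(8·13.0³·19) = 0.63021 N/mm = 630.21 N/m
Wire length L = πDN_a = π·13.0·19 = 775.97 mm
m = ρ·(πd²/4)·L = 7850 × 1.2868×10⁻⁶ m² × 0.77597 m = 0.0078384 kg
f_n = ½√(k/m) = 0.5·√(630.21/0.0078384) = 0.5·√(80400) = 141.77 Hz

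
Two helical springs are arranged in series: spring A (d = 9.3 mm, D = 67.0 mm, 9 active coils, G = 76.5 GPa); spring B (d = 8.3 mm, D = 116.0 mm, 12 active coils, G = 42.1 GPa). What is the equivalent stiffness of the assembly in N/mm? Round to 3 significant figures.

k_A = Gd⁴/(8D³N_a) = (76.5×10³)(9.3⁴)/(8·67.0³·9) = 26.426 N/mm
k_B = Gd⁴/(8D³N_a) = (42.1×10³)(8.3⁴)/(8·116.0³·12) = 1.3334 N/mm
Series: 1/k_eq = 1/26.426 + 1/1.3334 = 0.78782; k_eq = 1.2693 N/mm

1.27 N/mm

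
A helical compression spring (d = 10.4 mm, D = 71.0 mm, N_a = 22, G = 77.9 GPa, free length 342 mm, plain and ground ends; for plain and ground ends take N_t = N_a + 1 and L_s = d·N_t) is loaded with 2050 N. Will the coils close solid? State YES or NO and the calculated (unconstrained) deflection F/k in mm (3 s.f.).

YES, δ = 142 mm

k = Gd⁴/(8D³N_a) = (77.9×10³)(10.4⁴)/(8·71.0³·22) = 14.467 N/mm
N_t = 23; L_s = 10.4·23 = 239.2 mm; δ_solid = L₀ − L_s = 342 − 239.2 = 102.8 mm
δ = F/k = 2050/14.467 = 141.7 mm
δ ≥ δ_solid → spring goes solid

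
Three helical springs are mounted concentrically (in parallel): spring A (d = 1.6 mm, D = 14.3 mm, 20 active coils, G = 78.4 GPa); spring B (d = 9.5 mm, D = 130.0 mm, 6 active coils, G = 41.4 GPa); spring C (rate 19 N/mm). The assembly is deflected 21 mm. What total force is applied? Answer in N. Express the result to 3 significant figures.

k_A = Gd⁴/(8D³N_a) = (78.4×10³)(1.6⁴)/(8·14.3³·20) = 1.0982 N/mm
k_B = Gd⁴/(8D³N_a) = (41.4×10³)(9.5⁴)/(8·130.0³·6) = 3.1976 N/mm
Parallel: k_eq = 1.0982 + 3.1976 + 19 = 23.296 N/mm
F = k_eq·δ = 23.296·21 = 489.21 N

489 N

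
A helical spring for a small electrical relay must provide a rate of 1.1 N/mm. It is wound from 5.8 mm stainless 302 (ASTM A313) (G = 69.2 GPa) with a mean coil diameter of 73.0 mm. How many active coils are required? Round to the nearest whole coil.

23

N_a = Gd⁴/(8D³k) = (69.2×10³ × 5.8⁴)/(8 × 73.0³ × 1.1)
    = 7.83102e+07 / 3.42335e+06 = 22.88 → 23 coils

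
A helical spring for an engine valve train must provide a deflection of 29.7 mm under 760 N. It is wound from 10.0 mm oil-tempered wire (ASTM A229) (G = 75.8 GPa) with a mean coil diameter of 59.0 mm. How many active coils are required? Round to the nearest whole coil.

18

Required rate k = F/δ = 760/29.7 = 25.589 N/mm
N_a = Gd⁴/(8D³k) = (75.8×10³ × 10.0⁴)/(8 × 59.0³ × 25.589)
    = 7.58e+08 / 4.20439e+07 = 18.03 → 18 coils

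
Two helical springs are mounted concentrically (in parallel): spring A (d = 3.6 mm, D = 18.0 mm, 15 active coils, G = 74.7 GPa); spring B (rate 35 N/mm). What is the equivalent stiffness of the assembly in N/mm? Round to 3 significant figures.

52.9 N/mm

k_A = Gd⁴/(8D³N_a) = (74.7×10³)(3.6⁴)/(8·18.0³·15) = 17.928 N/mm
Parallel: k_eq = 17.928 + 35 = 52.928 N/mm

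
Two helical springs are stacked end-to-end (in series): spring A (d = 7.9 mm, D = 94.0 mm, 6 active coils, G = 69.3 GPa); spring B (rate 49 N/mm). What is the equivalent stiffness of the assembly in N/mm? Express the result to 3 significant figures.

k_A = Gd⁴/(8D³N_a) = (69.3×10³)(7.9⁴)/(8·94.0³·6) = 6.7704 N/mm
Series: 1/k_eq = 1/6.7704 + 1/49 = 0.16811; k_eq = 5.9485 N/mm

5.95 N/mm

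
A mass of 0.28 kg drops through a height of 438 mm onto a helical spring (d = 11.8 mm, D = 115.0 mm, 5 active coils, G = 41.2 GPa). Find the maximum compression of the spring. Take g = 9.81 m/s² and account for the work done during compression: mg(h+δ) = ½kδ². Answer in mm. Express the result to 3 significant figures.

13.7 mm

k = Gd⁴/(8D³N_a) = (41.2×10³)(11.8⁴)/(8·115.0³·5) = 13.13 N/mm
W = mg = 0.28 × 9.81 = 2.7468 N
½kδ² − Wδ − Wh = 0 → δ = (W + √(W² + 2kWh))/k
δ = (2.7468 + √(7.5449 + 31593.9))/13.13 = (2.7468 + 177.77)/13.13 = 13.748 mm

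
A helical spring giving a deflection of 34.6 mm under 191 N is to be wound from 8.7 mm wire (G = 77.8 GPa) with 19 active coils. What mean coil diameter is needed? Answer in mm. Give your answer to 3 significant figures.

Required rate k = F/δ = 191/34.6 = 5.5202 N/mm
D = (Gd⁴/(8N_a·k))^(1/3) = (77.8×10³·8.7⁴/(8·19·5.5202))^(1/3)
  = (531197)^(1/3) = 80.9876 mm

81.0 mm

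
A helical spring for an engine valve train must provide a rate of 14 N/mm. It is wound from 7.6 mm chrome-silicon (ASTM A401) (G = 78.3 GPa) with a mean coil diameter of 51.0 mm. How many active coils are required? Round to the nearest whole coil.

N_a = Gd⁴/(8D³k) = (78.3×10³ × 7.6⁴)/(8 × 51.0³ × 14)
    = 2.61226e+08 / 1.48569e+07 = 17.58 → 18 coils

18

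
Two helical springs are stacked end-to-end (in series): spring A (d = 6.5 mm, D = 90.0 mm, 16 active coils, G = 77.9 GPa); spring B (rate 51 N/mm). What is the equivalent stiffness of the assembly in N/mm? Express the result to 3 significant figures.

1.45 N/mm

k_A = Gd⁴/(8D³N_a) = (77.9×10³)(6.5⁴)/(8·90.0³·16) = 1.4902 N/mm
Series: 1/k_eq = 1/1.4902 + 1/51 = 0.69065; k_eq = 1.4479 N/mm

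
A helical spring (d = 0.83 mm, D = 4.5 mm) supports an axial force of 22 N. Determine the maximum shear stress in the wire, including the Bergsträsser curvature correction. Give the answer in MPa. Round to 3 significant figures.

559 MPa

Spring index C = D/d = 4.5/0.83 = 5.4217
K_B = (4C+2)/(4C−3) = 23.687/18.687 = 1.2676
τ₀ = 8FD/(πd³) = 8·22·4.5/(π·0.83³) = 792/1.7963 = 440.9 MPa
τ_max = K·τ₀ = 1.2676 × 440.9 = 558.87 MPa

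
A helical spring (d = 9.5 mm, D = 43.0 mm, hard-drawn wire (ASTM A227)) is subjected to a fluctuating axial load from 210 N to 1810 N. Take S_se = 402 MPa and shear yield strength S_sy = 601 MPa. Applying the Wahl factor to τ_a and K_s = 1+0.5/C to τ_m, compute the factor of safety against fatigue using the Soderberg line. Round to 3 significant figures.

C = D/d = 43.0/9.5 = 4.5263; K_W = (4C−1)/(4C−4)+0.615/C = 1.3486; K_s = 1+0.5/C = 1.1105
F_a = (F_max−F_min)/2 = 800 N; F_m = (F_max+F_min)/2 = 1010 N
τ_a = K_W·8F_aD/(πd³) = 1.3486 × 102.17 = 137.78 MPa
τ_m = K_s·8F_mD/(πd³) = 1.1105 × 128.99 = 143.24 MPa
Soderberg: 1/n_f = τ_a/S_se + τ_m/S_sy = 137.78/402 + 143.24/601 = 0.34275 + 0.23834 = 0.58108
n_f = 1/0.58108 = 1.721

1.72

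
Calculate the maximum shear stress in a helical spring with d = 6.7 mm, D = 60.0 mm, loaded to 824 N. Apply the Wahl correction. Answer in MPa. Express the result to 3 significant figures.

487 MPa

Spring index C = D/d = 60.0/6.7 = 8.9552
K_W = (4C−1)/(4C−4) + 0.615/C = 34.821/31.821 + 0.0687 = 1.1630
τ₀ = 8FD/(πd³) = 8·824·60.0/(π·6.7³) = 395520/944.87 = 418.6 MPa
τ_max = K·τ₀ = 1.1630 × 418.6 = 486.81 MPa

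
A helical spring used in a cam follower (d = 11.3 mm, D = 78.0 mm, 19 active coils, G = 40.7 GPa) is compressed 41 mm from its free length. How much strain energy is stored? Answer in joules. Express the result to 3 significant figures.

7.73 J

k = Gd⁴/(8D³N_a) = (40.7×10³)(11.3⁴)/(8·78.0³·19) = 9.1999 N/mm
U = ½kδ² = 0.5 × 9.1999 × 41² = 7732.5 N·mm = 7.7325 J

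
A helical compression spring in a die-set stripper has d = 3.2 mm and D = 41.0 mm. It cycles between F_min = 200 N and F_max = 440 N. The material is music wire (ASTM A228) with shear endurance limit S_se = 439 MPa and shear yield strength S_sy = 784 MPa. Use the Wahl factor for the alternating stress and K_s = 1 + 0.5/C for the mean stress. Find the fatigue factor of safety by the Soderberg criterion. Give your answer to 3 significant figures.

0.431

C = D/d = 41.0/3.2 = 12.8125; K_W = (4C−1)/(4C−4)+0.615/C = 1.1115; K_s = 1+0.5/C = 1.0390
F_a = (F_max−F_min)/2 = 120 N; F_m = (F_max+F_min)/2 = 320 N
τ_a = K_W·8F_aD/(πd³) = 1.1115 × 382.34 = 424.97 MPa
τ_m = K_s·8F_mD/(πd³) = 1.0390 × 1019.6 = 1059.4 MPa
Soderberg: 1/n_f = τ_a/S_se + τ_m/S_sy = 424.97/439 + 1059.4/784 = 0.96805 + 1.35124 = 2.3193
n_f = 1/2.3193 = 0.4312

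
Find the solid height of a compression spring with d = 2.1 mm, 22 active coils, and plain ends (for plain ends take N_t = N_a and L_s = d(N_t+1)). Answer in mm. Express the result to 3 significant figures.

48.3 mm

plain ends: N_t = N_a = 22
L_s = d·(N_t+1) = 2.1 × 23 = 48.3 mm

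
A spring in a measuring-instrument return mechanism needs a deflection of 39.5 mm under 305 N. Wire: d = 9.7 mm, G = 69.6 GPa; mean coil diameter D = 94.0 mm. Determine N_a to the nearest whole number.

12

Required rate k = F/δ = 305/39.5 = 7.7215 N/mm
N_a = Gd⁴/(8D³k) = (69.6×10³ × 9.7⁴)/(8 × 94.0³ × 7.7215)
    = 6.16164e+08 / 5.1307e+07 = 12.01 → 12 coils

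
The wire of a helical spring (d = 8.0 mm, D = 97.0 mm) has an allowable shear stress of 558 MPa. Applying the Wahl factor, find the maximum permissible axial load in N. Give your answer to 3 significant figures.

C = D/d = 97.0/8.0 = 12.1250
K_W = (4C−1)/(4C−4) + 0.615/C = 47.500/44.500 + 0.0507 = 1.1181
τ_max = K·8FD/(πd³) → F_max = τ_allow·πd³/(8DK)
F_max = 558·π·8.0³/(8·97.0·1.1181) = 8.9754e+05/867.67 = 1034.4 N

1030 N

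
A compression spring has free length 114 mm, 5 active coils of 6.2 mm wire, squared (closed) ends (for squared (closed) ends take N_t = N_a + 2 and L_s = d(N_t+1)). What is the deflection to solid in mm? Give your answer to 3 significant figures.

64.4 mm

N_t = 7; L_s = 6.2·8 = 49.6 mm
δ_solid = L₀ − L_s = 114 − 49.6 = 64.4 mm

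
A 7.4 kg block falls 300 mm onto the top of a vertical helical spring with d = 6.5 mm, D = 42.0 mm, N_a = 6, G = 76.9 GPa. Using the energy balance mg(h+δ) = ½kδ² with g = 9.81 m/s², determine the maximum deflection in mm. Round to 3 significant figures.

35.5 mm

k = Gd⁴/(8D³N_a) = (76.9×10³)(6.5⁴)/(8·42.0³·6) = 38.6 N/mm
W = mg = 7.4 × 9.81 = 72.594 N
½kδ² − Wδ − Wh = 0 → δ = (W + √(W² + 2kWh))/k
δ = (72.594 + √(5269.9 + 1.68129e+06))/38.6 = (72.594 + 1298.7)/38.6 = 35.525 mm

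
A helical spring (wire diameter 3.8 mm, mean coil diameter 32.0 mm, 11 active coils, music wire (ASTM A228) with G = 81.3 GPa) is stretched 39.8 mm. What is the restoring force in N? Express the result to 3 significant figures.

234 N

k = Gd⁴/(8D³N_a) = (81.3×10³)(3.8⁴)/(8·32.0³·11) = 5.8788 N/mm
F = k·δ = 5.8788 × 39.8 = 233.98 N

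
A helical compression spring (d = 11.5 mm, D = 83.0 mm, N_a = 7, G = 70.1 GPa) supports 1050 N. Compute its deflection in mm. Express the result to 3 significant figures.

27.4 mm

k = Gd⁴/(8D³N_a) = (70.1×10³)(11.5⁴)/(8·83.0³·7) = 38.29 N/mm
δ = F/k = 1050 / 38.29 = 27.422 mm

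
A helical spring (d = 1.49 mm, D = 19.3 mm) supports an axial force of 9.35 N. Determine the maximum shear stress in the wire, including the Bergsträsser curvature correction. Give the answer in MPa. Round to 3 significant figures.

Spring index C = D/d = 19.3/1.49 = 12.9530
K_B = (4C+2)/(4C−3) = 53.812/48.812 = 1.1024
τ₀ = 8FD/(πd³) = 8·9.35·19.3/(π·1.49³) = 1443.64/10.392 = 138.92 MPa
τ_max = K·τ₀ = 1.1024 × 138.92 = 153.14 MPa

153 MPa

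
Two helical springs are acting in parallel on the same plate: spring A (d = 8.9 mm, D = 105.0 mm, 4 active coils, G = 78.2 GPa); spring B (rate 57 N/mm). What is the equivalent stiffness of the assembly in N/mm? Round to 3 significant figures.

70.2 N/mm

k_A = Gd⁴/(8D³N_a) = (78.2×10³)(8.9⁴)/(8·105.0³·4) = 13.245 N/mm
Parallel: k_eq = 13.245 + 57 = 70.245 N/mm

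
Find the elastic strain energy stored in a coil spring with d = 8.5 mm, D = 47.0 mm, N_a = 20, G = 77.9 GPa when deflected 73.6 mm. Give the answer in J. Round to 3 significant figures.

k = Gd⁴/(8D³N_a) = (77.9×10³)(8.5⁴)/(8·47.0³·20) = 24.479 N/mm
U = ½kδ² = 0.5 × 24.479 × 73.6² = 66302 N·mm = 66.302 J

66.3 J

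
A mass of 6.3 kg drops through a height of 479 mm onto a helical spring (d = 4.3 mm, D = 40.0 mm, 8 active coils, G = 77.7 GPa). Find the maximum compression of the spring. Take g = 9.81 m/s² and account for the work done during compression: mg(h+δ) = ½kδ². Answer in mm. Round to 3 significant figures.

k = Gd⁴/(8D³N_a) = (77.7×10³)(4.3⁴)/(8·40.0³·8) = 6.4854 N/mm
W = mg = 6.3 × 9.81 = 61.803 N
½kδ² − Wδ − Wh = 0 → δ = (W + √(W² + 2kWh))/k
δ = (61.803 + √(3819.6 + 383981))/6.4854 = (61.803 + 622.74)/6.4854 = 105.55 mm

106 mm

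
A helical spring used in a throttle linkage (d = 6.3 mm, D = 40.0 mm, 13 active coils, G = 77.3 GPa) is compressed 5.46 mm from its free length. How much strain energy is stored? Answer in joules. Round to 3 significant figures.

k = Gd⁴/(8D³N_a) = (77.3×10³)(6.3⁴)/(8·40.0³·13) = 18.295 N/mm
U = ½kδ² = 0.5 × 18.295 × 5.46² = 272.7 N·mm = 0.2727 J

0.273 J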